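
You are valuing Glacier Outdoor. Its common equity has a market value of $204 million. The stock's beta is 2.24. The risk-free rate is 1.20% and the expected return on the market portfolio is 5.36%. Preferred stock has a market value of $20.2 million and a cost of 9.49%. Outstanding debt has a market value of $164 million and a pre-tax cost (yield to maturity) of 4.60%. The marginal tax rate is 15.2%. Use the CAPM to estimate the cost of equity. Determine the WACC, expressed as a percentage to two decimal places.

7.67%

Market risk premium = 5.36% − 1.2% = 4.16%.
Cost of equity via CAPM: Re = 1.2% + 2.24 × 4.16% = 10.5184%.
Total capital V = 204 + 20.2 + 164 = 388.2.
Equity: weight = 204/388.2 = 0.5255; cost = 10.5184%.
Preferred: weight = 20.2/388.2 = 0.0520; cost = 9.49%.
Debt: weight = 164/388.2 = 0.4225; after-tax cost = 4.6% × (1 − 15.2%) = 3.9008%.
WACC = 0.5255 × 10.5184% + 0.0520 × 9.4900% + 0.4225 × 3.9008% = 7.6692%.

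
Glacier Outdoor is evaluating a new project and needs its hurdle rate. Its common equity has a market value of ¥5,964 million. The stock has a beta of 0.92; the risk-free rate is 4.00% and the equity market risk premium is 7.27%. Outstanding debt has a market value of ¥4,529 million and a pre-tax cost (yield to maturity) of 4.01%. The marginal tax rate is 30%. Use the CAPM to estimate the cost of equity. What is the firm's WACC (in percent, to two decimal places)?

7.29%

Cost of equity via CAPM: Re = 4.0% + 0.92 × 7.27% = 10.6884%.
Total capital V = 5964 + 4529 = 10493.
Equity: weight = 5964/10493 = 0.5684; cost = 10.6884%.
Debt: weight = 4529/10493 = 0.4316; after-tax cost = 4.01% × (1 − 30%) = 2.8070%.
WACC = 0.5684 × 10.6884% + 0.4316 × 2.8070% = 7.2866%.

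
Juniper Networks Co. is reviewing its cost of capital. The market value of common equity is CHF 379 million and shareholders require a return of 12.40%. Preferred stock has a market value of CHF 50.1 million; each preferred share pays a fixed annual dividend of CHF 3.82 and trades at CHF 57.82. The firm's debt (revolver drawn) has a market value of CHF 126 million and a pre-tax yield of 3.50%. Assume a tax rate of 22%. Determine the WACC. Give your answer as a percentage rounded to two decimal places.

9.68%

Cost of preferred: Rp = 3.82 / 57.82 = 6.6067%.
Total capital V = 379 + 50.1 + 126 = 555.1.
Equity: weight = 379/555.1 = 0.6828; cost = 12.4%.
Preferred: weight = 50.1/555.1 = 0.0903; cost = 6.6067%.
Revolver drawn: weight = 126/555.1 = 0.2270; after-tax cost = 3.5% × (1 − 22%) = 2.7300%.
WACC = 0.6828 × 12.4000% + 0.0903 × 6.6067% + 0.2270 × 2.7300% = 9.6822%.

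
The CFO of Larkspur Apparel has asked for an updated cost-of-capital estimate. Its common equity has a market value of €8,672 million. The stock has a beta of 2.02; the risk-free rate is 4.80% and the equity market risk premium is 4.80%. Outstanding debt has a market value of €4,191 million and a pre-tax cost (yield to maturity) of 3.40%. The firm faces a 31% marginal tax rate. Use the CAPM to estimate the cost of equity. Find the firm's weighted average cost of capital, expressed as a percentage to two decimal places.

10.54%

Cost of equity via CAPM: Re = 4.8% + 2.02 × 4.8% = 14.4960%.
Total capital V = 8672 + 4191 = 12863.
Equity: weight = 8672/12863 = 0.6742; cost = 14.496%.
Debt: weight = 4191/12863 = 0.3258; after-tax cost = 3.4% × (1 − 31%) = 2.3460%.
WACC = 0.6742 × 14.4960% + 0.3258 × 2.3460% = 10.5373%.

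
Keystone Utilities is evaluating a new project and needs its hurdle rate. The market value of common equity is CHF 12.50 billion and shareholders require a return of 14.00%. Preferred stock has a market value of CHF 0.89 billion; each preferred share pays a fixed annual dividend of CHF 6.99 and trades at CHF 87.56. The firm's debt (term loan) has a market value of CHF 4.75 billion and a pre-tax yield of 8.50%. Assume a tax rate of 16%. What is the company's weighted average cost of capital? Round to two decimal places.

Cost of preferred: Rp = 6.99 / 87.56 = 7.9831%.
Total capital V = 12.5 + 0.89 + 4.75 = 18.14.
Equity: weight = 12.5/18.14 = 0.6891; cost = 14%.
Preferred: weight = 0.89/18.14 = 0.0491; cost = 7.9831%.
Term loan: weight = 4.75/18.14 = 0.2619; after-tax cost = 8.5% × (1 − 16%) = 7.1400%.
WACC = 0.6891 × 14.0000% + 0.0491 × 7.9831% + 0.2619 × 7.1400% = 11.9085%.

11.91%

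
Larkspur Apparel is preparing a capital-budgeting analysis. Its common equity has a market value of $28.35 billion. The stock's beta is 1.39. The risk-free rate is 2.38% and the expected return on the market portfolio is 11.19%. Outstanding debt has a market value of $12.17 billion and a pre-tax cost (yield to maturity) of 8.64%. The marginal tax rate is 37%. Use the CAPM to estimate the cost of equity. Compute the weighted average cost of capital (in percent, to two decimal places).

Market risk premium = 11.19% − 2.38% = 8.81%.
Cost of equity via CAPM: Re = 2.38% + 1.39 × 8.81% = 14.6259%.
Total capital V = 28.35 + 12.17 = 40.52.
Equity: weight = 28.35/40.52 = 0.6997; cost = 14.6259%.
Debt: weight = 12.17/40.52 = 0.3003; after-tax cost = 8.64% × (1 − 37%) = 5.4432%.
WACC = 0.6997 × 14.6259% + 0.3003 × 5.4432% = 11.8679%.

11.87%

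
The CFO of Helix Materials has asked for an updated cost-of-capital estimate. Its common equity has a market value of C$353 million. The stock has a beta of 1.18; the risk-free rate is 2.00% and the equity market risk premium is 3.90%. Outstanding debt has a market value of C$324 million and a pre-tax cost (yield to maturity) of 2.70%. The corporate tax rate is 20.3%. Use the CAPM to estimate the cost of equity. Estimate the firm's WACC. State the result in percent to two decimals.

Cost of equity via CAPM: Re = 2.0% + 1.18 × 3.9% = 6.6020%.
Total capital V = 353 + 324 = 677.
Equity: weight = 353/677 = 0.5214; cost = 6.602%.
Debt: weight = 324/677 = 0.4786; after-tax cost = 2.7% × (1 − 20.3%) = 2.1519%.
WACC = 0.5214 × 6.6020% + 0.4786 × 2.1519% = 4.4723%.

4.47%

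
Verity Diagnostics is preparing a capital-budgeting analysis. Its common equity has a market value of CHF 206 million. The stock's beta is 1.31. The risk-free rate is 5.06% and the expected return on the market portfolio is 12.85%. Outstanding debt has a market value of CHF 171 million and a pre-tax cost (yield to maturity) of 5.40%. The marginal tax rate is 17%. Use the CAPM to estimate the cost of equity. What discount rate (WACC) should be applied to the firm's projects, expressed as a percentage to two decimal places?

10.37%

Market risk premium = 12.85% − 5.06% = 7.79%.
Cost of equity via CAPM: Re = 5.06% + 1.31 × 7.79% = 15.2649%.
Total capital V = 206 + 171 = 377.
Equity: weight = 206/377 = 0.5464; cost = 15.2649%.
Debt: weight = 171/377 = 0.4536; after-tax cost = 5.4% × (1 − 17%) = 4.4820%.
WACC = 0.5464 × 15.2649% + 0.4536 × 4.4820% = 10.3740%.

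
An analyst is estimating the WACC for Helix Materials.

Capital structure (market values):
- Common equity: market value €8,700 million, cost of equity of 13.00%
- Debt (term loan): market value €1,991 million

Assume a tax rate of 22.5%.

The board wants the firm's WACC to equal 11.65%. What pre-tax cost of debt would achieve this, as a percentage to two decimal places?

Total capital V = 8700 + 1991 = 10691.
Equity weight = 8700/10691 = 0.8138.
Term loan weight = 1991/10691 = 0.1862.
Equity contribution = 0.8138 × 13% = 10.5790%.
Remaining for debt = 11.65% − 10.5790% = 1.0710%.
Rd × (1 − 22.5%) × 0.1862 = 1.0710%  ⇒  Rd = 7.4206%.

7.42%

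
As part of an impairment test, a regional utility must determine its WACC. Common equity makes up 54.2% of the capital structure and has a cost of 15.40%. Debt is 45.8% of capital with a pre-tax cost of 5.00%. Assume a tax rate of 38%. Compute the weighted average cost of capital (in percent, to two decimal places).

9.77%

After-tax cost of debt = 5% × (1 − 38%) = 3.1000%.
WACC = 0.542 × 15.4000% + 0.458 × 3.1000% = 9.7666%.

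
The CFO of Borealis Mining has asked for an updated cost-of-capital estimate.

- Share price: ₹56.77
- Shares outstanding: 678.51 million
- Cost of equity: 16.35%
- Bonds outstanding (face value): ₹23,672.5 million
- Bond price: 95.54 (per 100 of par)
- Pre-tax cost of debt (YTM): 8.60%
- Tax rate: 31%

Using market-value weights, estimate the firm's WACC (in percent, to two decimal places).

Market value of equity E = 56.77 × 678.51m = 38519.0127m. Market value of debt D = 23672.5m × 95.54/100 = 22616.7065m.
Total capital V = 38519.0127 + 22616.7065 = 61135.7192.
Equity: weight = 38519.0127/61135.7192 = 0.6301; cost = 16.35%.
Bonds outstanding: weight = 22616.7065/61135.7192 = 0.3699; after-tax cost = 8.6% × (1 − 31%) = 5.9340%.
WACC = 0.6301 × 16.3500% + 0.3699 × 5.9340% = 12.4967%.

12.50%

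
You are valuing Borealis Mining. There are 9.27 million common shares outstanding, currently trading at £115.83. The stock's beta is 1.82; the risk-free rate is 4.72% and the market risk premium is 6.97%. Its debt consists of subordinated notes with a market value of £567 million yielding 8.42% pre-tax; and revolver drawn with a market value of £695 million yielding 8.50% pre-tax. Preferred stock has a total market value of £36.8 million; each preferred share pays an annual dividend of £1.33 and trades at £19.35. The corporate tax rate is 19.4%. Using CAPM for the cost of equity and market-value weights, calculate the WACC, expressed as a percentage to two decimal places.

Cost of equity via CAPM: Re = 4.72% + 1.82 × 6.97% = 17.4054%.
Cost of preferred: Rp = 1.33 / 19.35 = 6.8734%.
Market value of equity E = 115.83 × 9.27m = 1073.7441m.
Total capital V = 1073.7441 + 36.8 + 567 + 695 = 2372.5441.
Equity: weight = 1073.7441/2372.5441 = 0.4526; cost = 17.4054%.
Preferred: weight = 36.8/2372.5441 = 0.0155; cost = 6.8734%.
Subordinated notes: weight = 567/2372.5441 = 0.2390; after-tax cost = 8.42% × (1 − 19.4%) = 6.7865%.
Revolver drawn: weight = 695/2372.5441 = 0.2929; after-tax cost = 8.5% × (1 − 19.4%) = 6.8510%.
WACC = 0.4526 × 17.4054% + 0.0155 × 6.8734% + 0.2390 × 6.7865% + 0.2929 × 6.8510% = 11.6126%.

11.61%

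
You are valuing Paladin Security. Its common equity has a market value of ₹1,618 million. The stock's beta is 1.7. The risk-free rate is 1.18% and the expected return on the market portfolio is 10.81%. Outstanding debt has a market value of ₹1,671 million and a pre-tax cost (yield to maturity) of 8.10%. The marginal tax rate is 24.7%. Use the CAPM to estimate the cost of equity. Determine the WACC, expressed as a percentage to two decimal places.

11.73%

Market risk premium = 10.81% − 1.18% = 9.63%.
Cost of equity via CAPM: Re = 1.18% + 1.7 × 9.63% = 17.5510%.
Total capital V = 1618 + 1671 = 3289.
Equity: weight = 1618/3289 = 0.4919; cost = 17.551%.
Debt: weight = 1671/3289 = 0.5081; after-tax cost = 8.1% × (1 − 24.7%) = 6.0993%.
WACC = 0.4919 × 17.5510% + 0.5081 × 6.0993% = 11.7329%.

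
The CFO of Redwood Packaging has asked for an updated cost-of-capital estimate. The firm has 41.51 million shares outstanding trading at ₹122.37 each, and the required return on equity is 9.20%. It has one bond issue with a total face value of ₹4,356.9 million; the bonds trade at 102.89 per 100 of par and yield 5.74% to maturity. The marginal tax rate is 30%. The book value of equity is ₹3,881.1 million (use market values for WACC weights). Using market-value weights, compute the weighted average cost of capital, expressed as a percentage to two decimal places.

6.77%

Market value of equity E = 122.37 × 41.51m = 5079.5787m. Market value of debt D = 4356.9m × 102.89/100 = 4482.81441m.
Total capital V = 5079.5787 + 4482.81441 = 9562.39311.
Equity: weight = 5079.5787/9562.39311 = 0.5312; cost = 9.2%.
Bonds outstanding: weight = 4482.81441/9562.39311 = 0.4688; after-tax cost = 5.74% × (1 − 30%) = 4.0180%.
WACC = 0.5312 × 9.2000% + 0.4688 × 4.0180% = 6.7707%.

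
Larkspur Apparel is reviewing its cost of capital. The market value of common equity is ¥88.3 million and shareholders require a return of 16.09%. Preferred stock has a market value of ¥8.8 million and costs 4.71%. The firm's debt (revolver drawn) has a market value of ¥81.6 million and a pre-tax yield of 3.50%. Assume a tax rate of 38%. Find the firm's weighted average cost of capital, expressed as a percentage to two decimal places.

Total capital V = 88.3 + 8.8 + 81.6 = 178.7.
Equity: weight = 88.3/178.7 = 0.4941; cost = 16.09%.
Preferred: weight = 8.8/178.7 = 0.0492; cost = 4.71%.
Revolver drawn: weight = 81.6/178.7 = 0.4566; after-tax cost = 3.5% × (1 − 38%) = 2.1700%.
WACC = 0.4941 × 16.0900% + 0.0492 × 4.7100% + 0.4566 × 2.1700% = 9.1733%.

9.17%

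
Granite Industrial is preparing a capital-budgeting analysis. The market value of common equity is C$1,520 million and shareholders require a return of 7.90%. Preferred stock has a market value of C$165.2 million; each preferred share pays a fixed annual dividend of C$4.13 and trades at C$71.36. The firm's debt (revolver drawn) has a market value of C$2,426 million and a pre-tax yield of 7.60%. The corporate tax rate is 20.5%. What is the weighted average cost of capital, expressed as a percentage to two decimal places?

6.72%

Cost of preferred: Rp = 4.13 / 71.36 = 5.7876%.
Total capital V = 1520 + 165.2 + 2426 = 4111.2.
Equity: weight = 1520/4111.2 = 0.3697; cost = 7.9%.
Preferred: weight = 165.2/4111.2 = 0.0402; cost = 5.7876%.
Revolver drawn: weight = 2426/4111.2 = 0.5901; after-tax cost = 7.6% × (1 − 20.5%) = 6.0420%.
WACC = 0.3697 × 7.9000% + 0.0402 × 5.7876% + 0.5901 × 6.0420% = 6.7187%.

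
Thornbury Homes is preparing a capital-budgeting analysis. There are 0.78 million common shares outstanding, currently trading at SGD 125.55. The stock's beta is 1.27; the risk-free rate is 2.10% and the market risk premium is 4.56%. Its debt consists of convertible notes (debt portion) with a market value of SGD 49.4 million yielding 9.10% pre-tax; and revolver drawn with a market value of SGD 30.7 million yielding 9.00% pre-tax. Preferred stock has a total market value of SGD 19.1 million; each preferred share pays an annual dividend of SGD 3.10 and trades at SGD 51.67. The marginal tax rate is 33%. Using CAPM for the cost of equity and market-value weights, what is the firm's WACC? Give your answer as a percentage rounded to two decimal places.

Cost of equity via CAPM: Re = 2.1% + 1.27 × 4.56% = 7.8912%.
Cost of preferred: Rp = 3.1 / 51.67 = 5.9996%.
Market value of equity E = 125.55 × 0.78m = 97.929m.
Total capital V = 97.929 + 19.1 + 49.4 + 30.7 = 197.129.
Equity: weight = 97.929/197.129 = 0.4968; cost = 7.8912%.
Preferred: weight = 19.1/197.129 = 0.0969; cost = 5.9996%.
Convertible notes (debt portion): weight = 49.4/197.129 = 0.2506; after-tax cost = 9.1% × (1 − 33%) = 6.0970%.
Revolver drawn: weight = 30.7/197.129 = 0.1557; after-tax cost = 9% × (1 − 33%) = 6.0300%.
WACC = 0.4968 × 7.8912% + 0.0969 × 5.9996% + 0.2506 × 6.0970% + 0.1557 × 6.0300% = 6.9684%.

6.97%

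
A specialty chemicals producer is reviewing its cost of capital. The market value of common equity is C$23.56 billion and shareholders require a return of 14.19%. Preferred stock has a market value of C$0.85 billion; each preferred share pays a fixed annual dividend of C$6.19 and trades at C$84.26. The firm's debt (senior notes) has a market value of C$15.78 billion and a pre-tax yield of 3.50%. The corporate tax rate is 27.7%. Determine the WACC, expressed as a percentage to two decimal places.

9.47%

Cost of preferred: Rp = 6.19 / 84.26 = 7.3463%.
Total capital V = 23.56 + 0.85 + 15.78 = 40.19.
Equity: weight = 23.56/40.19 = 0.5862; cost = 14.19%.
Preferred: weight = 0.85/40.19 = 0.0211; cost = 7.3463%.
Senior notes: weight = 15.78/40.19 = 0.3926; after-tax cost = 3.5% × (1 − 27.7%) = 2.5305%.
WACC = 0.5862 × 14.1900% + 0.0211 × 7.3463% + 0.3926 × 2.5305% = 9.4673%.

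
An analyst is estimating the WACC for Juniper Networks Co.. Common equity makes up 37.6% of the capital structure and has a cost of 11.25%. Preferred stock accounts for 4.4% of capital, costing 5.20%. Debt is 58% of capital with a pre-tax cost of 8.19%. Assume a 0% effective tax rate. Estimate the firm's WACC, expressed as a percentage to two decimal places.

After-tax cost of debt = 8.19% × (1 − 0%) = 8.1900%.
WACC = 0.376 × 11.2500% + 0.044 × 5.2000% + 0.580 × 8.1900% = 9.2090%.

9.21%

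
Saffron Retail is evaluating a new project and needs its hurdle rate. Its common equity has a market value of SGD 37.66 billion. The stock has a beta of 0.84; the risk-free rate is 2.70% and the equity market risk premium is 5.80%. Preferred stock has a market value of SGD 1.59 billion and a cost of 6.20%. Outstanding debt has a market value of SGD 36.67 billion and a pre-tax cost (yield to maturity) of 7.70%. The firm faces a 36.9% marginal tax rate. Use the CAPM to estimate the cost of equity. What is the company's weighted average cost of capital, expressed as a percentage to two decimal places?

6.23%

Cost of equity via CAPM: Re = 2.7% + 0.84 × 5.8% = 7.5720%.
Total capital V = 37.66 + 1.59 + 36.67 = 75.92.
Equity: weight = 37.66/75.92 = 0.4960; cost = 7.572%.
Preferred: weight = 1.59/75.92 = 0.0209; cost = 6.2%.
Debt: weight = 36.67/75.92 = 0.4830; after-tax cost = 7.7% × (1 − 36.9%) = 4.8587%.
WACC = 0.4960 × 7.5720% + 0.0209 × 6.2000% + 0.4830 × 4.8587% = 6.2327%.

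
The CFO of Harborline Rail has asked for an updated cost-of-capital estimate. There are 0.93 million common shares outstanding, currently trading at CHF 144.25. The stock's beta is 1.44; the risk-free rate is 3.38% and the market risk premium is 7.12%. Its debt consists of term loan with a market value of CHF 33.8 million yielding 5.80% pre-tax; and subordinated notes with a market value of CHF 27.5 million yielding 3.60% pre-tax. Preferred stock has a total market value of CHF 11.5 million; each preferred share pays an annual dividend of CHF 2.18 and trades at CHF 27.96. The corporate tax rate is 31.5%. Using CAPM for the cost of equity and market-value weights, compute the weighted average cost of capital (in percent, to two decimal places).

10.25%

Cost of equity via CAPM: Re = 3.38% + 1.44 × 7.12% = 13.6328%.
Cost of preferred: Rp = 2.18 / 27.96 = 7.7969%.
Market value of equity E = 144.25 × 0.93m = 134.1525m.
Total capital V = 134.1525 + 11.5 + 33.8 + 27.5 = 206.9525.
Equity: weight = 134.1525/206.9525 = 0.6482; cost = 13.6328%.
Preferred: weight = 11.5/206.9525 = 0.0556; cost = 7.7969%.
Term loan: weight = 33.8/206.9525 = 0.1633; after-tax cost = 5.8% × (1 − 31.5%) = 3.9730%.
Subordinated notes: weight = 27.5/206.9525 = 0.1329; after-tax cost = 3.6% × (1 − 31.5%) = 2.4660%.
WACC = 0.6482 × 13.6328% + 0.0556 × 7.7969% + 0.1633 × 3.9730% + 0.1329 × 2.4660% = 10.2470%.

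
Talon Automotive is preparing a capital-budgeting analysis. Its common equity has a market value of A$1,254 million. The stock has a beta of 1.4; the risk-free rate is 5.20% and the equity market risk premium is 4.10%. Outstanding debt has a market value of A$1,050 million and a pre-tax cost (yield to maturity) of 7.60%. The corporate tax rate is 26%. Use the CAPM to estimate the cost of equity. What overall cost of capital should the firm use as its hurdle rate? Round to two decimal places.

Cost of equity via CAPM: Re = 5.2% + 1.4 × 4.1% = 10.9400%.
Total capital V = 1254 + 1050 = 2304.
Equity: weight = 1254/2304 = 0.5443; cost = 10.94%.
Debt: weight = 1050/2304 = 0.4557; after-tax cost = 7.6% × (1 − 26%) = 5.6240%.
WACC = 0.5443 × 10.9400% + 0.4557 × 5.6240% = 8.5173%.

8.52%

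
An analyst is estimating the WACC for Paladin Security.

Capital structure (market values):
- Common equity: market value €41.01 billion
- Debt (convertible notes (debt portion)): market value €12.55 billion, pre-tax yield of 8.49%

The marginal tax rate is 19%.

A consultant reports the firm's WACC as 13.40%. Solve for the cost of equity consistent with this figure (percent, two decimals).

15.40%

Total capital V = 41.01 + 12.55 = 53.56.
Equity weight = 41.01/53.56 = 0.7657.
Convertible notes (debt portion) weight = 12.55/53.56 = 0.2343.
Debt contribution = 0.2343 × 8.49% × (1 − 19%) = 1.6114%.
Required equity contribution = 13.4% − 1.6114% = 11.7886%.
Re = 11.7886% / 0.7657 = 15.3962%.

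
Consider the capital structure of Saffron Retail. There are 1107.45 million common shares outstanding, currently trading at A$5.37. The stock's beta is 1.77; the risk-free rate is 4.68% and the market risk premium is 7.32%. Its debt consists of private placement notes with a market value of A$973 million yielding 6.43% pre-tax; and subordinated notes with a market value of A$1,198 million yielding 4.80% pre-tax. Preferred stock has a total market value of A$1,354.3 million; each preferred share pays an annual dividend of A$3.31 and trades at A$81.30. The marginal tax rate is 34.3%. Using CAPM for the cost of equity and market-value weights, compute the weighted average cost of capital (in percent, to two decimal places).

12.49%

Cost of equity via CAPM: Re = 4.68% + 1.77 × 7.32% = 17.6364%.
Cost of preferred: Rp = 3.31 / 81.3 = 4.0713%.
Market value of equity E = 5.37 × 1107.45m = 5947.0065m.
Total capital V = 5947.0065 + 1354.3 + 973 + 1198 = 9472.3065.
Equity: weight = 5947.0065/9472.3065 = 0.6278; cost = 17.6364%.
Preferred: weight = 1354.3/9472.3065 = 0.1430; cost = 4.0713%.
Private placement notes: weight = 973/9472.3065 = 0.1027; after-tax cost = 6.43% × (1 − 34.3%) = 4.2245%.
Subordinated notes: weight = 1198/9472.3065 = 0.1265; after-tax cost = 4.8% × (1 − 34.3%) = 3.1536%.
WACC = 0.6278 × 17.6364% + 0.1430 × 4.0713% + 0.1027 × 4.2245% + 0.1265 × 3.1536% = 12.4876%.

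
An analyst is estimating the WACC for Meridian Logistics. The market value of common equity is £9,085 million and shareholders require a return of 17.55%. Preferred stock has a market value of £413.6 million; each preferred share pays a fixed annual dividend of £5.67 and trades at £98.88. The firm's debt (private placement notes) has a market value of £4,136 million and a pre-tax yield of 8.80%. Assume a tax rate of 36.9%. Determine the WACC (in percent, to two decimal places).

Cost of preferred: Rp = 5.67 / 98.88 = 5.7342%.
Total capital V = 9085 + 413.6 + 4136 = 13634.6.
Equity: weight = 9085/13634.6 = 0.6663; cost = 17.55%.
Preferred: weight = 413.6/13634.6 = 0.0303; cost = 5.7342%.
Private placement notes: weight = 4136/13634.6 = 0.3033; after-tax cost = 8.8% × (1 − 36.9%) = 5.5528%.
WACC = 0.6663 × 17.5500% + 0.0303 × 5.7342% + 0.3033 × 5.5528% = 13.5523%.

13.55%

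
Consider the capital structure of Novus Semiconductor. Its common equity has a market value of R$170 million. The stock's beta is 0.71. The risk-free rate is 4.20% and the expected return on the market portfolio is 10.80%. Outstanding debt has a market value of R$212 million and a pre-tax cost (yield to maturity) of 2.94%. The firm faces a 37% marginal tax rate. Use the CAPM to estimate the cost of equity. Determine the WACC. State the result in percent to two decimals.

4.98%

Market risk premium = 10.8% − 4.2% = 6.6%.
Cost of equity via CAPM: Re = 4.2% + 0.71 × 6.6% = 8.8860%.
Total capital V = 170 + 212 = 382.
Equity: weight = 170/382 = 0.4450; cost = 8.886%.
Debt: weight = 212/382 = 0.5550; after-tax cost = 2.94% × (1 − 37%) = 1.8522%.
WACC = 0.4450 × 8.8860% + 0.5550 × 1.8522% = 4.9824%.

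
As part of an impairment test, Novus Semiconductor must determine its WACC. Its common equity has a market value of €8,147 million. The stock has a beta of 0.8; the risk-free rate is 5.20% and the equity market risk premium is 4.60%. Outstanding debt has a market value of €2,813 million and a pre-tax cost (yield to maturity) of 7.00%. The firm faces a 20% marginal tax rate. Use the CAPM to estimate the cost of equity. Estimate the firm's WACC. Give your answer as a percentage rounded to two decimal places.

8.04%

Cost of equity via CAPM: Re = 5.2% + 0.8 × 4.6% = 8.8800%.
Total capital V = 8147 + 2813 = 10960.
Equity: weight = 8147/10960 = 0.7433; cost = 8.88%.
Debt: weight = 2813/10960 = 0.2567; after-tax cost = 7% × (1 − 20%) = 5.6000%.
WACC = 0.7433 × 8.8800% + 0.2567 × 5.6000% = 8.0382%.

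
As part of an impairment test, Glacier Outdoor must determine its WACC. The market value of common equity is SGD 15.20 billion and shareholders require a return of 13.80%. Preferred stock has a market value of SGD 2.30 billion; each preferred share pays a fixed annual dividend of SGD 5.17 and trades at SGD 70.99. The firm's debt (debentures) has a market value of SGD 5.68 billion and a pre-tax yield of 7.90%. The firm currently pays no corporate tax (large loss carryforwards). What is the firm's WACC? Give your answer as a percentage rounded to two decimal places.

Cost of preferred: Rp = 5.17 / 70.99 = 7.2827%.
Total capital V = 15.2 + 2.3 + 5.68 = 23.18.
Equity: weight = 15.2/23.18 = 0.6557; cost = 13.8%.
Preferred: weight = 2.3/23.18 = 0.0992; cost = 7.2827%.
Debentures: weight = 5.68/23.18 = 0.2450; after-tax cost = 7.9% × (1 − 0%) = 7.9000%.
WACC = 0.6557 × 13.8000% + 0.0992 × 7.2827% + 0.2450 × 7.9000% = 11.7076%.

11.71%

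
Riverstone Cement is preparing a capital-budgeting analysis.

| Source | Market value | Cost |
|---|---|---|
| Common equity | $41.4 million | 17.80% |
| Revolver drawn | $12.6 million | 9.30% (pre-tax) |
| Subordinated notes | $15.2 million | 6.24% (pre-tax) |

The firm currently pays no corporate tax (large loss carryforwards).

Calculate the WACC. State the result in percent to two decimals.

Total capital V = 41.4 + 12.6 + 15.2 = 69.2.
Equity: weight = 41.4/69.2 = 0.5983; cost = 17.8%.
Revolver drawn: weight = 12.6/69.2 = 0.1821; after-tax cost = 9.3% × (1 − 0%) = 9.3000%.
Subordinated notes: weight = 15.2/69.2 = 0.2197; after-tax cost = 6.24% × (1 − 0%) = 6.2400%.
WACC = 0.5983 × 17.8000% + 0.1821 × 9.3000% + 0.2197 × 6.2400% = 13.7131%.

13.71%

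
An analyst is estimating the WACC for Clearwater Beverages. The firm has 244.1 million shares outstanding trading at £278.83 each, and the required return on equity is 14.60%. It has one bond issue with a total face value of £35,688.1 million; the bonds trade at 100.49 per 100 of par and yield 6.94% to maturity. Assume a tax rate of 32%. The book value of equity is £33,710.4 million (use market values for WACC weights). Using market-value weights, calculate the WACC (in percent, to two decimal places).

Market value of equity E = 278.83 × 244.1m = 68062.403m. Market value of debt D = 35688.1m × 100.49/100 = 35862.97169m.
Total capital V = 68062.403 + 35862.97169 = 103925.37469.
Equity: weight = 68062.403/103925.37469 = 0.6549; cost = 14.6%.
Bonds outstanding: weight = 35862.97169/103925.37469 = 0.3451; after-tax cost = 6.94% × (1 − 32%) = 4.7192%.
WACC = 0.6549 × 14.6000% + 0.3451 × 4.7192% = 11.1903%.

11.19%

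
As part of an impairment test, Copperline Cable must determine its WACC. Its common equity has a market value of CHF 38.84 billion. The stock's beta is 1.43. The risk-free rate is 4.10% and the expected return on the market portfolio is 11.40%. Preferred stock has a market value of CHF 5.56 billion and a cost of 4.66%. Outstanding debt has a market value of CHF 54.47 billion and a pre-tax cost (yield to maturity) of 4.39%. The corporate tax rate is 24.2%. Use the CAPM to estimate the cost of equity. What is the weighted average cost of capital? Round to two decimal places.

7.81%

Market risk premium = 11.4% − 4.1% = 7.3%.
Cost of equity via CAPM: Re = 4.1% + 1.43 × 7.3% = 14.5390%.
Total capital V = 38.84 + 5.56 + 54.47 = 98.87.
Equity: weight = 38.84/98.87 = 0.3928; cost = 14.539%.
Preferred: weight = 5.56/98.87 = 0.0562; cost = 4.66%.
Debt: weight = 54.47/98.87 = 0.5509; after-tax cost = 4.39% × (1 − 24.2%) = 3.3276%.
WACC = 0.3928 × 14.5390% + 0.0562 × 4.6600% + 0.5509 × 3.3276% = 7.8068%.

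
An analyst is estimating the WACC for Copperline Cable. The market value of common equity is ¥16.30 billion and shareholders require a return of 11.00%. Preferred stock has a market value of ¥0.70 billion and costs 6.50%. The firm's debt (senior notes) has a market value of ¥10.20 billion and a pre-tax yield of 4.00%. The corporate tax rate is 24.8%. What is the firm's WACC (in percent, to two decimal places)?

Total capital V = 16.3 + 0.7 + 10.2 = 27.2.
Equity: weight = 16.3/27.2 = 0.5993; cost = 11%.
Preferred: weight = 0.7/27.2 = 0.0257; cost = 6.5%.
Senior notes: weight = 10.2/27.2 = 0.3750; after-tax cost = 4% × (1 − 24.8%) = 3.0080%.
WACC = 0.5993 × 11.0000% + 0.0257 × 6.5000% + 0.3750 × 3.0080% = 7.8872%.

7.89%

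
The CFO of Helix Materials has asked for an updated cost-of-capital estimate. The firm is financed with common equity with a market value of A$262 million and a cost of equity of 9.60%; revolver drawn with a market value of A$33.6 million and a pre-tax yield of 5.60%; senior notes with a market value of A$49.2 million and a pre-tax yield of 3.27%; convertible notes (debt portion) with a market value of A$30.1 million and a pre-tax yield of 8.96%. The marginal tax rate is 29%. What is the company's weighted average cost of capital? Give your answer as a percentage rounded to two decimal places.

Total capital V = 262 + 33.6 + 49.2 + 30.1 = 374.9.
Equity: weight = 262/374.9 = 0.6989; cost = 9.6%.
Revolver drawn: weight = 33.6/374.9 = 0.0896; after-tax cost = 5.6% × (1 − 29%) = 3.9760%.
Senior notes: weight = 49.2/374.9 = 0.1312; after-tax cost = 3.27% × (1 − 29%) = 2.3217%.
Convertible notes (debt portion): weight = 30.1/374.9 = 0.0803; after-tax cost = 8.96% × (1 − 29%) = 6.3616%.
WACC = 0.6989 × 9.6000% + 0.0896 × 3.9760% + 0.1312 × 2.3217% + 0.0803 × 6.3616% = 7.8808%.

7.88%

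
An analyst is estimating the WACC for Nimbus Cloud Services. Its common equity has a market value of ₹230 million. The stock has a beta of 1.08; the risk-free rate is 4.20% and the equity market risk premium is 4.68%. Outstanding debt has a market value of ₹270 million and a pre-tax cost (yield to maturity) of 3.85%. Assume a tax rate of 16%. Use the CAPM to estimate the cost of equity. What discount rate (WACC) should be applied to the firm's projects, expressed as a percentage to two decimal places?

6.00%

Cost of equity via CAPM: Re = 4.2% + 1.08 × 4.68% = 9.2544%.
Total capital V = 230 + 270 = 500.
Equity: weight = 230/500 = 0.4600; cost = 9.2544%.
Debt: weight = 270/500 = 0.5400; after-tax cost = 3.85% × (1 − 16%) = 3.2340%.
WACC = 0.4600 × 9.2544% + 0.5400 × 3.2340% = 6.0034%.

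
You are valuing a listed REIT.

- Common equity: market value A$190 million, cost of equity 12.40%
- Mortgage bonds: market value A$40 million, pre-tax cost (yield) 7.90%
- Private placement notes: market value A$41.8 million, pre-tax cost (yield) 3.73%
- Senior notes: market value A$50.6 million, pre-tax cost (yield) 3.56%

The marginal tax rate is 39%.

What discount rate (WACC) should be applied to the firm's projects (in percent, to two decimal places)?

Total capital V = 190 + 40 + 41.8 + 50.6 = 322.4.
Equity: weight = 190/322.4 = 0.5893; cost = 12.4%.
Mortgage bonds: weight = 40/322.4 = 0.1241; after-tax cost = 7.9% × (1 − 39%) = 4.8190%.
Private placement notes: weight = 41.8/322.4 = 0.1297; after-tax cost = 3.73% × (1 − 39%) = 2.2753%.
Senior notes: weight = 50.6/322.4 = 0.1569; after-tax cost = 3.56% × (1 − 39%) = 2.1716%.
WACC = 0.5893 × 12.4000% + 0.1241 × 4.8190% + 0.1297 × 2.2753% + 0.1569 × 2.1716% = 8.5414%.

8.54%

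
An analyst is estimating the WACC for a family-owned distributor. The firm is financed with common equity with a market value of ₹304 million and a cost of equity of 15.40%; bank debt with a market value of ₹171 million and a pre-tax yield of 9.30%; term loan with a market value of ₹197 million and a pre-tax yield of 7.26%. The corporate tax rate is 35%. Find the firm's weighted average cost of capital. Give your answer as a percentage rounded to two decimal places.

9.89%

Total capital V = 304 + 171 + 197 = 672.
Equity: weight = 304/672 = 0.4524; cost = 15.4%.
Bank debt: weight = 171/672 = 0.2545; after-tax cost = 9.3% × (1 − 35%) = 6.0450%.
Term loan: weight = 197/672 = 0.2932; after-tax cost = 7.26% × (1 − 35%) = 4.7190%.
WACC = 0.4524 × 15.4000% + 0.2545 × 6.0450% + 0.2932 × 4.7190% = 9.8883%.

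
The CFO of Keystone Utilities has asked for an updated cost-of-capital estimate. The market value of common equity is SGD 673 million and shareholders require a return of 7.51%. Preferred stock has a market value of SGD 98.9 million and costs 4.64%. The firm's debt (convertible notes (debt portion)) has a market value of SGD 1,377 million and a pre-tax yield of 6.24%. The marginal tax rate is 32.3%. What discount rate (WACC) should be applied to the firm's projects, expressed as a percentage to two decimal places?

Total capital V = 673 + 98.9 + 1377 = 2148.9.
Equity: weight = 673/2148.9 = 0.3132; cost = 7.51%.
Preferred: weight = 98.9/2148.9 = 0.0460; cost = 4.64%.
Convertible notes (debt portion): weight = 1377/2148.9 = 0.6408; after-tax cost = 6.24% × (1 − 32.3%) = 4.2245%.
WACC = 0.3132 × 7.5100% + 0.0460 × 4.6400% + 0.6408 × 4.2245% = 5.2726%.

5.27%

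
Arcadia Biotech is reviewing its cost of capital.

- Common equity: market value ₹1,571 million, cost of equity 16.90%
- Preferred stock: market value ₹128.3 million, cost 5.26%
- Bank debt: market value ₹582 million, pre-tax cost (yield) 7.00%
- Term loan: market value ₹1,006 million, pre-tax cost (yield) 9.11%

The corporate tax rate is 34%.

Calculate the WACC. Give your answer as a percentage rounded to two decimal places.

Total capital V = 1571 + 128.3 + 582 + 1006 = 3287.3.
Equity: weight = 1571/3287.3 = 0.4779; cost = 16.9%.
Preferred: weight = 128.3/3287.3 = 0.0390; cost = 5.26%.
Bank debt: weight = 582/3287.3 = 0.1770; after-tax cost = 7% × (1 − 34%) = 4.6200%.
Term loan: weight = 1006/3287.3 = 0.3060; after-tax cost = 9.11% × (1 − 34%) = 6.0126%.
WACC = 0.4779 × 16.9000% + 0.0390 × 5.2600% + 0.1770 × 4.6200% + 0.3060 × 6.0126% = 10.9398%.

10.94%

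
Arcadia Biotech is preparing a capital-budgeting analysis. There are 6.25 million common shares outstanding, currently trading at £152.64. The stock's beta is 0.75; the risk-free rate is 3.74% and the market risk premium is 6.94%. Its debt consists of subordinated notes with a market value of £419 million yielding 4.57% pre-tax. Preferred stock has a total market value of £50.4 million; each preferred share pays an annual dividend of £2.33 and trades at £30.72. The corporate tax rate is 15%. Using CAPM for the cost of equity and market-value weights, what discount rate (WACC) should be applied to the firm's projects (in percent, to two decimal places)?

Cost of equity via CAPM: Re = 3.74% + 0.75 × 6.94% = 8.9450%.
Cost of preferred: Rp = 2.33 / 30.72 = 7.5846%.
Market value of equity E = 152.64 × 6.25m = 954m.
Total capital V = 954 + 50.4 + 419 = 1423.4.
Equity: weight = 954/1423.4 = 0.6702; cost = 8.945%.
Preferred: weight = 50.4/1423.4 = 0.0354; cost = 7.5846%.
Subordinated notes: weight = 419/1423.4 = 0.2944; after-tax cost = 4.57% × (1 − 15%) = 3.8845%.
WACC = 0.6702 × 8.9450% + 0.0354 × 7.5846% + 0.2944 × 3.8845% = 7.4072%.

7.41%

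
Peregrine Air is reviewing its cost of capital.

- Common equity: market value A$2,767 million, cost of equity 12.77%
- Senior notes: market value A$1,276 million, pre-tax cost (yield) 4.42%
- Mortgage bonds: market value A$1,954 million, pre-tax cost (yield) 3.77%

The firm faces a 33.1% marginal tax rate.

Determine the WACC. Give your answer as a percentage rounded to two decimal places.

Total capital V = 2767 + 1276 + 1954 = 5997.
Equity: weight = 2767/5997 = 0.4614; cost = 12.77%.
Senior notes: weight = 1276/5997 = 0.2128; after-tax cost = 4.42% × (1 − 33.1%) = 2.9570%.
Mortgage bonds: weight = 1954/5997 = 0.3258; after-tax cost = 3.77% × (1 − 33.1%) = 2.5221%.
WACC = 0.4614 × 12.7700% + 0.2128 × 2.9570% + 0.3258 × 2.5221% = 7.3430%.

7.34%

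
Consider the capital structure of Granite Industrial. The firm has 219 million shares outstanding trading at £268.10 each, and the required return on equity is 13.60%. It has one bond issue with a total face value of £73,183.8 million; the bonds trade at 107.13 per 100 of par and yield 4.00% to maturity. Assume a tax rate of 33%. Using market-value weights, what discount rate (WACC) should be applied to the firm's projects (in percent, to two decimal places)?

Market value of equity E = 268.1 × 219m = 58713.9m. Market value of debt D = 73183.8m × 107.13/100 = 78401.80494m.
Total capital V = 58713.9 + 78401.80494 = 137115.70494.
Equity: weight = 58713.9/137115.70494 = 0.4282; cost = 13.6%.
Bonds outstanding: weight = 78401.80494/137115.70494 = 0.5718; after-tax cost = 4% × (1 − 33%) = 2.6800%.
WACC = 0.4282 × 13.6000% + 0.5718 × 2.6800% = 7.3560%.

7.36%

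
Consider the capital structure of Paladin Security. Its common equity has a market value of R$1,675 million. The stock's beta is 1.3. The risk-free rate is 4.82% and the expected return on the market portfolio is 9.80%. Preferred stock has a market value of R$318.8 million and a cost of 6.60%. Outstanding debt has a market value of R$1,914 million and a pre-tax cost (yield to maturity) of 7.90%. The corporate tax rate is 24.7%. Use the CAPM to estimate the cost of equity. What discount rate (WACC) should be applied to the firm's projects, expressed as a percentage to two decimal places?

8.29%

Market risk premium = 9.8% − 4.82% = 4.98%.
Cost of equity via CAPM: Re = 4.82% + 1.3 × 4.98% = 11.2940%.
Total capital V = 1675 + 318.8 + 1914 = 3907.8.
Equity: weight = 1675/3907.8 = 0.4286; cost = 11.294%.
Preferred: weight = 318.8/3907.8 = 0.0816; cost = 6.6%.
Debt: weight = 1914/3907.8 = 0.4898; after-tax cost = 7.9% × (1 − 24.7%) = 5.9487%.
WACC = 0.4286 × 11.2940% + 0.0816 × 6.6000% + 0.4898 × 5.9487% = 8.2930%.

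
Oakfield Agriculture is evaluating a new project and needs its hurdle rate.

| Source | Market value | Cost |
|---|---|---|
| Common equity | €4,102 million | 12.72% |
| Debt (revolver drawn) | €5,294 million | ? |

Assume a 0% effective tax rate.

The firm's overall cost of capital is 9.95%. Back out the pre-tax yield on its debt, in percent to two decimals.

7.80%

Total capital V = 4102 + 5294 = 9396.
Equity weight = 4102/9396 = 0.4366.
Revolver drawn weight = 5294/9396 = 0.5634.
Equity contribution = 0.4366 × 12.72% = 5.5532%.
Remaining for debt = 9.95% − 5.5532% = 4.3968%.
Rd × (1 − 0%) × 0.5634 = 4.3968%  ⇒  Rd = 7.8037%.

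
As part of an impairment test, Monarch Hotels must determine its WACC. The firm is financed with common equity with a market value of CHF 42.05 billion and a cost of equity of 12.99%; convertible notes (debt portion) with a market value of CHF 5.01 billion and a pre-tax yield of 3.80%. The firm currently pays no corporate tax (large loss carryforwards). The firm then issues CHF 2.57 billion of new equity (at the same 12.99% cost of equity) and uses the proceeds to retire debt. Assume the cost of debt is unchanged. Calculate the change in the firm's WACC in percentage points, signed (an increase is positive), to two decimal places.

Current WACC:
Total capital V = 42.05 + 5.01 = 47.06.
Equity: weight = 42.05/47.06 = 0.8935; cost = 12.99%.
Convertible notes (debt portion): weight = 5.01/47.06 = 0.1065; after-tax cost = 3.8% × (1 − 0%) = 3.8000%.
WACC = 0.8935 × 12.9900% + 0.1065 × 3.8000% = 12.0116%.
After the change:
Total capital V = 44.62 + 2.44 = 47.06.
Equity: weight = 44.62/47.06 = 0.9482; cost = 12.99%.
Convertible notes (debt portion): weight = 2.44/47.06 = 0.0518; after-tax cost = 3.8% × (1 − 0%) = 3.8000%.
WACC = 0.9482 × 12.9900% + 0.0518 × 3.8000% = 12.5135%.
Change in WACC = 12.5135% − 12.0116% = 0.5019 pp.

+0.50 pp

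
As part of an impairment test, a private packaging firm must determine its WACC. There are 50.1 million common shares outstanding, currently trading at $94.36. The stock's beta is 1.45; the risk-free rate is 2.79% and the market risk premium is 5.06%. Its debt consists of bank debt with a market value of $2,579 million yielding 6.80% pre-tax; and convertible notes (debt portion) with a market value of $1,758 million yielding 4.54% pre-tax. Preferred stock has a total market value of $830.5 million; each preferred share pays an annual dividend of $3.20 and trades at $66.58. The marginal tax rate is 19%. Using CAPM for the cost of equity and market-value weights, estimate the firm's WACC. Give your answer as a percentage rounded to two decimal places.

Cost of equity via CAPM: Re = 2.79% + 1.45 × 5.06% = 10.1270%.
Cost of preferred: Rp = 3.2 / 66.58 = 4.8062%.
Market value of equity E = 94.36 × 50.1m = 4727.436m.
Total capital V = 4727.436 + 830.5 + 2579 + 1758 = 9894.936.
Equity: weight = 4727.436/9894.936 = 0.4778; cost = 10.127%.
Preferred: weight = 830.5/9894.936 = 0.0839; cost = 4.8062%.
Bank debt: weight = 2579/9894.936 = 0.2606; after-tax cost = 6.8% × (1 − 19%) = 5.5080%.
Convertible notes (debt portion): weight = 1758/9894.936 = 0.1777; after-tax cost = 4.54% × (1 − 19%) = 3.6774%.
WACC = 0.4778 × 10.1270% + 0.0839 × 4.8062% + 0.2606 × 5.5080% + 0.1777 × 3.6774% = 7.3306%.

7.33%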